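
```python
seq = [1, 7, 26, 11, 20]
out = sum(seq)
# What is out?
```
Trace:
  seq=[1, 7, 26, 11, 20]
  seq=[1, 7, 26, 11, 20], out=65

Final answer: 65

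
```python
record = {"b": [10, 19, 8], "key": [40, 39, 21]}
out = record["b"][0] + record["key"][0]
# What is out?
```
Trace:
  record={'b': [10, 19, 8], 'key': [40, 39, 21]}
  record={'b': [10, 19, 8], 'key': [40, 39, 21]}, out=50

Final answer: 50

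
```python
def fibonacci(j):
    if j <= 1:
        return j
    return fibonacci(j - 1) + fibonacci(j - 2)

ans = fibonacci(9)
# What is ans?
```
Call trace (a repeated sub-call is expanded the first time; later identical calls just restate its return value):
fibonacci(j=9)
  fibonacci(j=8)
    fibonacci(j=7)
      fibonacci(j=6)
        fibonacci(j=5)
          fibonacci(j=4)
            fibonacci(j=3)
              fibonacci(j=2)
                fibonacci(j=1)
                -> return 1
                fibonacci(j=0)
                -> return 0
              -> return 1
              fibonacci(j=1)
              -> return 1
            -> return 2
            fibonacci(j=2) -> return 1  (same call as traced above)
          -> return 3
          fibonacci(j=3) -> return 2  (same call as traced above)
        -> return 5
        fibonacci(j=4) -> return 3  (same call as traced above)
      -> return 8
      fibonacci(j=5) -> return 5  (same call as traced above)
    -> return 13
    fibonacci(j=6) -> return 8  (same call as traced above)
  -> return 21
  fibonacci(j=7) -> return 13  (same call as traced above)
-> return 34

Final answer: 34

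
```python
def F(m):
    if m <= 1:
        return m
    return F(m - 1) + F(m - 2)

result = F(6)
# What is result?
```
Call trace (a repeated sub-call is expanded the first time; later identical calls just restate its return value):
F(m=6)
  F(m=5)
    F(m=4)
      F(m=3)
        F(m=2)
          F(m=1)
          -> return 1
          F(m=0)
          -> return 0
        -> return 1
        F(m=1)
        -> return 1
      -> return 2
      F(m=2) -> return 1  (same call as traced above)
    -> return 3
    F(m=3) -> return 2  (same call as traced above)
  -> return 5
  F(m=4) -> return 3  (same call as traced above)
-> return 8

Final answer: 8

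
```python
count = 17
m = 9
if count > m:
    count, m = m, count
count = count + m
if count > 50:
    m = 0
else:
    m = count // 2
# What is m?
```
Trace:
  count=17
  count=17, m=9
  count=9, m=17
  count=26, m=17
  count=26, m=13

Final answer: 13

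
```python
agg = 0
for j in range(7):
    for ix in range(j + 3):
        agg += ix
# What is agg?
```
Trace:
  agg=0
  agg=0, j=0, ix=0
  agg=1, j=0, ix=1
  agg=3, j=0, ix=2
  agg=3, j=1, ix=0
  agg=4, j=1, ix=1
  agg=6, j=1, ix=2
  agg=9, j=1, ix=3
  agg=9, j=2, ix=0
  agg=10, j=2, ix=1
  agg=12, j=2, ix=2
  agg=15, j=2, ix=3
  agg=19, j=2, ix=4
  agg=19, j=3, ix=0
  agg=20, j=3, ix=1
  agg=22, j=3, ix=2
  agg=25, j=3, ix=3
  agg=29, j=3, ix=4
  agg=34, j=3, ix=5
  agg=34, j=4, ix=0
  agg=35, j=4, ix=1
  agg=37, j=4, ix=2
  agg=40, j=4, ix=3
  agg=44, j=4, ix=4
  agg=49, j=4, ix=5
  agg=55, j=4, ix=6
  agg=55, j=5, ix=0
  agg=56, j=5, ix=1
  agg=58, j=5, ix=2
  agg=61, j=5, ix=3
  agg=65, j=5, ix=4
  agg=70, j=5, ix=5
  agg=76, j=5, ix=6
  agg=83, j=5, ix=7
  agg=83, j=6, ix=0
  agg=84, j=6, ix=1
  agg=86, j=6, ix=2
  agg=89, j=6, ix=3
  agg=93, j=6, ix=4
  agg=98, j=6, ix=5
  agg=104, j=6, ix=6
  agg=111, j=6, ix=7
  agg=119, j=6, ix=8

Final answer: 119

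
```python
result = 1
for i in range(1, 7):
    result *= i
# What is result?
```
Trace:
  result=1
  result=1, i=1
  result=2, i=2
  result=6, i=3
  result=24, i=4
  result=120, i=5
  result=720, i=6

Final answer: 720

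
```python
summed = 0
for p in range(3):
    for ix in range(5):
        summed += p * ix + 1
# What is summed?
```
Trace:
  summed=0
  summed=1, p=0, ix=0
  summed=2, p=0, ix=1
  summed=3, p=0, ix=2
  summed=4, p=0, ix=3
  summed=5, p=0, ix=4
  summed=6, p=1, ix=0
  summed=8, p=1, ix=1
  summed=11, p=1, ix=2
  summed=15, p=1, ix=3
  summed=20, p=1, ix=4
  summed=21, p=2, ix=0
  summed=24, p=2, ix=1
  summed=29, p=2, ix=2
  summed=36, p=2, ix=3
  summed=45, p=2, ix=4

Final answer: 45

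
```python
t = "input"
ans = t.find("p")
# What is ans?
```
Trace:
  t='input'
  t='input', ans=2

Final answer: 2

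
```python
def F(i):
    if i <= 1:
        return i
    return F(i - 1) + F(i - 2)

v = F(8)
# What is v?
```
Call trace (a repeated sub-call is expanded the first time; later identical calls just restate its return value):
F(i=8)
  F(i=7)
    F(i=6)
      F(i=5)
        F(i=4)
          F(i=3)
            F(i=2)
              F(i=1)
              -> return 1
              F(i=0)
              -> return 0
            -> return 1
            F(i=1)
            -> return 1
          -> return 2
          F(i=2) -> return 1  (same call as traced above)
        -> return 3
        F(i=3) -> return 2  (same call as traced above)
      -> return 5
      F(i=4) -> return 3  (same call as traced above)
    -> return 8
    F(i=5) -> return 5  (same call as traced above)
  -> return 13
  F(i=6) -> return 8  (same call as traced above)
-> return 21

Final answer: 21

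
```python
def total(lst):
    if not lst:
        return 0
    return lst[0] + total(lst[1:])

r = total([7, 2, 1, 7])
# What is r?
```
Call trace:
total(lst=[7, 2, 1, 7])
  total(lst=[2, 1, 7])
    total(lst=[1, 7])
      total(lst=[7])
        total(lst=[])
        -> return 0
      -> return 7
    -> return 8
  -> return 10
-> return 17

Final answer: 17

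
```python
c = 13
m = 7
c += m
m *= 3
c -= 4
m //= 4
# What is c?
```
Trace:
  c=13
  c=13, m=7
  c=20, m=7
  c=20, m=21
  c=16, m=21
  c=16, m=5

Final answer: 16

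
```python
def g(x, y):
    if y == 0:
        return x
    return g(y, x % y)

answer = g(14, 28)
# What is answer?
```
Call trace:
g(x=14, y=28)
  g(x=28, y=14)
    g(x=14, y=0)
    -> return 14
  -> return 14
-> return 14

Final answer: 14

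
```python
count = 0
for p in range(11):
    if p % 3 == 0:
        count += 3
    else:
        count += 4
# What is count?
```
Trace:
  count=0
  count=3, p=0
  count=7, p=1
  count=11, p=2
  count=14, p=3
  count=18, p=4
  count=22, p=5
  count=25, p=6
  count=29, p=7
  count=33, p=8
  count=36, p=9
  count=40, p=10

Final answer: 40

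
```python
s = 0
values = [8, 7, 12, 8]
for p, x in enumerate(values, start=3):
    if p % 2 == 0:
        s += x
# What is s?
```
Trace:
  s=0
  s=0, p=3, x=8
  s=7, p=4, x=7
  s=7, p=5, x=12
  s=15, p=6, x=8

Final answer: 15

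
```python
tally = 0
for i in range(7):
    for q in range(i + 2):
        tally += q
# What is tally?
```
Trace:
  tally=0
  tally=0, i=0, q=0
  tally=1, i=0, q=1
  tally=1, i=1, q=0
  tally=2, i=1, q=1
  tally=4, i=1, q=2
  tally=4, i=2, q=0
  tally=5, i=2, q=1
  tally=7, i=2, q=2
  tally=10, i=2, q=3
  tally=10, i=3, q=0
  tally=11, i=3, q=1
  tally=13, i=3, q=2
  tally=16, i=3, q=3
  tally=20, i=3, q=4
  tally=20, i=4, q=0
  tally=21, i=4, q=1
  tally=23, i=4, q=2
  tally=26, i=4, q=3
  tally=30, i=4, q=4
  tally=35, i=4, q=5
  tally=35, i=5, q=0
  tally=36, i=5, q=1
  tally=38, i=5, q=2
  tally=41, i=5, q=3
  tally=45, i=5, q=4
  tally=50, i=5, q=5
  tally=56, i=5, q=6
  tally=56, i=6, q=0
  tally=57, i=6, q=1
  tally=59, i=6, q=2
  tally=62, i=6, q=3
  tally=66, i=6, q=4
  tally=71, i=6, q=5
  tally=77, i=6, q=6
  tally=84, i=6, q=7

Final answer: 84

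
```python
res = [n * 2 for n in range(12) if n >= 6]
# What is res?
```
Trace:
  n=0
  n=1
  n=2
  n=3
  n=4
  n=5
  n=6
  n=7
  n=8
  n=9
  n=10
  n=11
  res=[12, 14, 16, 18, 20, 22]

Final answer: [12, 14, 16, 18, 20, 22]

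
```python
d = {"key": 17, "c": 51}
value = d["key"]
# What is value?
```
Trace:
  d={'key': 17, 'c': 51}
  d={'key': 17, 'c': 51}, value=17

Final answer: 17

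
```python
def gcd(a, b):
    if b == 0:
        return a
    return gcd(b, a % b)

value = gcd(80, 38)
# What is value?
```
Call trace:
gcd(a=80, b=38)
  gcd(a=38, b=4)
    gcd(a=4, b=2)
      gcd(a=2, b=0)
      -> return 2
    -> return 2
  -> return 2
-> return 2

Final answer: 2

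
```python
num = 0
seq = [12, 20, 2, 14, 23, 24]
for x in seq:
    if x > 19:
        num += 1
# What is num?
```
Trace:
  num=0
  num=0, x=12
  num=1, x=20
  num=1, x=2
  num=1, x=14
  num=2, x=23
  num=3, x=24

Final answer: 3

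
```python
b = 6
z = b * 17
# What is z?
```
Trace:
  b=6
  b=6, z=102

Final answer: 102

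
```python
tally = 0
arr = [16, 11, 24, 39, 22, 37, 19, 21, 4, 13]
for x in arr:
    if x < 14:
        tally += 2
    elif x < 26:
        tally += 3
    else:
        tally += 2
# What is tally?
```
Trace:
  tally=0
  tally=3, x=16
  tally=5, x=11
  tally=8, x=24
  tally=10, x=39
  tally=13, x=22
  tally=15, x=37
  tally=18, x=19
  tally=21, x=21
  tally=23, x=4
  tally=25, x=13

Final answer: 25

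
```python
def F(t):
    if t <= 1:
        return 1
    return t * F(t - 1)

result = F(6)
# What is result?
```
Call trace:
F(t=6)
  F(t=5)
    F(t=4)
      F(t=3)
        F(t=2)
          F(t=1)
          -> return 1
        -> return 2
      -> return 6
    -> return 24
  -> return 120
-> return 720

Final answer: 720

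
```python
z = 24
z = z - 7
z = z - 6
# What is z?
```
Trace:
  z=24
  z=17
  z=11

Final answer: 11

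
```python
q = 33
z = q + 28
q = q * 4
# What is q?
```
Trace:
  q=33
  q=33, z=61
  q=132, z=61

Final answer: 132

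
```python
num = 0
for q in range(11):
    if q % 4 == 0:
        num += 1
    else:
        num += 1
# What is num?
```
Trace:
  num=0
  num=1, q=0
  num=2, q=1
  num=3, q=2
  num=4, q=3
  num=5, q=4
  num=6, q=5
  num=7, q=6
  num=8, q=7
  num=9, q=8
  num=10, q=9
  num=11, q=10

Final answer: 11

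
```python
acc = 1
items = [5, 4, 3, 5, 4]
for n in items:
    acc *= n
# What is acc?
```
Trace:
  acc=1
  acc=5, n=5
  acc=20, n=4
  acc=60, n=3
  acc=300, n=5
  acc=1200, n=4

Final answer: 1200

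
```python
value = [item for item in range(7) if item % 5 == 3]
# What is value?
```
Trace:
  item=0
  item=1
  item=2
  item=3
  item=4
  item=5
  item=6
  value=[3]

Final answer: [3]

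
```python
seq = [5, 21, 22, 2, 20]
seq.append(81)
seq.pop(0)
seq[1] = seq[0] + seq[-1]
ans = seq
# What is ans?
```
Trace:
  seq=[5, 21, 22, 2, 20]
  seq=[5, 21, 22, 2, 20, 81]
  seq=[21, 22, 2, 20, 81]
  seq=[21, 102, 2, 20, 81]
  seq=[21, 102, 2, 20, 81], ans=[21, 102, 2, 20, 81]

Final answer: [21, 102, 2, 20, 81]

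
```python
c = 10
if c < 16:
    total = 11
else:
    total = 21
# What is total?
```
Trace:
  c=10
  c=10, total=11

Final answer: 11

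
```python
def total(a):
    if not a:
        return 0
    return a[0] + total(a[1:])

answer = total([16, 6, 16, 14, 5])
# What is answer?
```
Call trace:
total(a=[16, 6, 16, 14, 5])
  total(a=[6, 16, 14, 5])
    total(a=[16, 14, 5])
      total(a=[14, 5])
        total(a=[5])
          total(a=[])
          -> return 0
        -> return 5
      -> return 19
    -> return 35
  -> return 41
-> return 57

Final answer: 57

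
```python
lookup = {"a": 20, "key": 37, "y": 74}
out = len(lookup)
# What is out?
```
Trace:
  lookup={'a': 20, 'key': 37, 'y': 74}
  lookup={'a': 20, 'key': 37, 'y': 74}, out=3

Final answer: 3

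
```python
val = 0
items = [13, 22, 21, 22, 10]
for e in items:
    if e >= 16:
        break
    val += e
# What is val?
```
Trace:
  val=0
  val=13, e=13
  val=13, e=22

Final answer: 13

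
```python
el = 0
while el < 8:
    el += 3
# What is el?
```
Trace:
  el=0
  el=3
  el=6
  el=9

Final answer: 9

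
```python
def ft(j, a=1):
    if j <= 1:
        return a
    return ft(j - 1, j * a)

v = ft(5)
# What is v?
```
Call trace:
ft(j=5, a=1)
  ft(j=4, a=5)
    ft(j=3, a=20)
      ft(j=2, a=60)
        ft(j=1, a=120)
        -> return 120
      -> return 120
    -> return 120
  -> return 120
-> return 120

Final answer: 120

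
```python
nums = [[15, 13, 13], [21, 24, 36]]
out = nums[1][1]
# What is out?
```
Trace:
  nums=[[15, 13, 13], [21, 24, 36]]
  nums=[[15, 13, 13], [21, 24, 36]], out=24

Final answer: 24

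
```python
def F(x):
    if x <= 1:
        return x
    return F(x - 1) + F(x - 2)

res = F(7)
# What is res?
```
Call trace (a repeated sub-call is expanded the first time; later identical calls just restate its return value):
F(x=7)
  F(x=6)
    F(x=5)
      F(x=4)
        F(x=3)
          F(x=2)
            F(x=1)
            -> return 1
            F(x=0)
            -> return 0
          -> return 1
          F(x=1)
          -> return 1
        -> return 2
        F(x=2) -> return 1  (same call as traced above)
      -> return 3
      F(x=3) -> return 2  (same call as traced above)
    -> return 5
    F(x=4) -> return 3  (same call as traced above)
  -> return 8
  F(x=5) -> return 5  (same call as traced above)
-> return 13

Final answer: 13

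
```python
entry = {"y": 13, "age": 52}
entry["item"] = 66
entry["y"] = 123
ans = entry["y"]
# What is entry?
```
Trace:
  entry={'y': 13, 'age': 52}
  entry={'y': 13, 'age': 52, 'item': 66}
  entry={'y': 123, 'age': 52, 'item': 66}
  entry={'y': 123, 'age': 52, 'item': 66}, ans=123

Final answer: {'y': 123, 'age': 52, 'item': 66}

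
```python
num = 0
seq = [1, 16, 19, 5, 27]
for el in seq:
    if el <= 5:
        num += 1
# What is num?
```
Trace:
  num=0
  num=1, el=1
  num=1, el=16
  num=1, el=19
  num=2, el=5
  num=2, el=27

Final answer: 2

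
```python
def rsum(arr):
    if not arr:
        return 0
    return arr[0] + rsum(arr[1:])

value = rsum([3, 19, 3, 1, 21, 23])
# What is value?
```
Call trace:
rsum(arr=[3, 19, 3, 1, 21, 23])
  rsum(arr=[19, 3, 1, 21, 23])
    rsum(arr=[3, 1, 21, 23])
      rsum(arr=[1, 21, 23])
        rsum(arr=[21, 23])
          rsum(arr=[23])
            rsum(arr=[])
            -> return 0
          -> return 23
        -> return 44
      -> return 45
    -> return 48
  -> return 67
-> return 70

Final answer: 70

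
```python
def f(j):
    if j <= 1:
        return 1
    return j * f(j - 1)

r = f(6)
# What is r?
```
Call trace:
f(j=6)
  f(j=5)
    f(j=4)
      f(j=3)
        f(j=2)
          f(j=1)
          -> return 1
        -> return 2
      -> return 6
    -> return 24
  -> return 120
-> return 720

Final answer: 720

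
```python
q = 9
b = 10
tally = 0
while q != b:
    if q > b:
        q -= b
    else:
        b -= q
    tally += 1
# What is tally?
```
Trace:
  q=9
  q=9, b=10
  q=9, b=10, tally=0
  q=9, b=1, tally=1
  q=8, b=1, tally=2
  q=7, b=1, tally=3
  q=6, b=1, tally=4
  q=5, b=1, tally=5
  q=4, b=1, tally=6
  q=3, b=1, tally=7
  q=2, b=1, tally=8
  q=1, b=1, tally=9

Final answer: 9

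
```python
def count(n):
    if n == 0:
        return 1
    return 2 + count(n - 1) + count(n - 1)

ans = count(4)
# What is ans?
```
Call trace (a repeated sub-call is expanded the first time; later identical calls just restate its return value):
count(n=4)
  count(n=3)
    count(n=2)
      count(n=1)
        count(n=0)
        -> return 1
        count(n=0)
        -> return 1
      -> return 4
      count(n=1) -> return 4  (same call as traced above)
    -> return 10
    count(n=2) -> return 10  (same call as traced above)
  -> return 22
  count(n=3) -> return 22  (same call as traced above)
-> return 46

Final answer: 46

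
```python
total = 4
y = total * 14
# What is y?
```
Trace:
  total=4
  total=4, y=56

Final answer: 56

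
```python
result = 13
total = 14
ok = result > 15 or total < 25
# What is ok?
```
Trace:
  result=13
  result=13, total=14
  result=13, total=14, ok=True

Final answer: True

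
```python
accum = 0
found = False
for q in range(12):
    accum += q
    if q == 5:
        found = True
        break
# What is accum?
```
Trace:
  accum=0
  accum=0, found=False
  accum=0, found=False, q=0
  accum=1, found=False, q=1
  accum=3, found=False, q=2
  accum=6, found=False, q=3
  accum=10, found=False, q=4
  accum=15, found=True, q=5

Final answer: 15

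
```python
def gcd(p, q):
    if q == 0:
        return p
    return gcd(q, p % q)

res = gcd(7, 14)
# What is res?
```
Call trace:
gcd(p=7, q=14)
  gcd(p=14, q=7)
    gcd(p=7, q=0)
    -> return 7
  -> return 7
-> return 7

Final answer: 7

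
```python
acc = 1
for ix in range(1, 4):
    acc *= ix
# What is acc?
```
Trace:
  acc=1
  acc=1, ix=1
  acc=2, ix=2
  acc=6, ix=3

Final answer: 6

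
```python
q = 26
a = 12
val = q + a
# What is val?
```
Trace:
  q=26
  q=26, a=12
  q=26, a=12, val=38

Final answer: 38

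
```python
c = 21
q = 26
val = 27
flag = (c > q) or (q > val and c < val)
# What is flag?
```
Trace:
  c=21
  c=21, q=26
  c=21, q=26, val=27
  c=21, q=26, val=27, flag=False

Final answer: False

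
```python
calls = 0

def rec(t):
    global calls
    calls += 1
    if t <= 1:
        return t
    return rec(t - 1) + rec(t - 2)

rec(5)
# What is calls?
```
Call trace (a repeated sub-call is expanded the first time; later identical calls just restate its return value):
rec(t=5)
  rec(t=4)
    rec(t=3)
      rec(t=2)
        rec(t=1)
        -> return 1
        rec(t=0)
        -> return 0
      -> return 1
      rec(t=1)
      -> return 1
    -> return 2
    rec(t=2) -> return 1  (same call as traced above)
  -> return 3
  rec(t=3) -> return 2  (same call as traced above)
-> return 5

calls is incremented once per call, so count the calls in each subtree. Let C(t) = number of calls made by rec(t).
C(0) = C(1) = 1 (base case, no recursion); C(t) = 1 + C(t - 1) + C(t - 2) otherwise.
C(2) = 1 + C(1) + C(0) = 1 + 1 + 1 = 3
C(3) = 1 + C(2) + C(1) = 1 + 3 + 1 = 5
C(4) = 1 + C(3) + C(2) = 1 + 5 + 3 = 9
C(5) = 1 + C(4) + C(3) = 1 + 9 + 5 = 15
calls = C(5) = 15

Final answer: 15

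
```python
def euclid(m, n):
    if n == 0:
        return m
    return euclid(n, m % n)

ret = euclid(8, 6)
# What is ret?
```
Call trace:
euclid(m=8, n=6)
  euclid(m=6, n=2)
    euclid(m=2, n=0)
    -> return 2
  -> return 2
-> return 2

Final answer: 2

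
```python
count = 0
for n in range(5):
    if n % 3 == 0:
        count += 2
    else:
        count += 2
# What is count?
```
Trace:
  count=0
  count=2, n=0
  count=4, n=1
  count=6, n=2
  count=8, n=3
  count=10, n=4

Final answer: 10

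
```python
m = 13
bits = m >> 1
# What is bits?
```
Trace:
  m=13
  m=13, bits=6

Final answer: 6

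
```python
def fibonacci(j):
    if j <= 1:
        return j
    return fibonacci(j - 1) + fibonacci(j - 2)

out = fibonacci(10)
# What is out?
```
Call trace (a repeated sub-call is expanded the first time; later identical calls just restate its return value):
fibonacci(j=10)
  fibonacci(j=9)
    fibonacci(j=8)
      fibonacci(j=7)
        fibonacci(j=6)
          fibonacci(j=5)
            fibonacci(j=4)
              fibonacci(j=3)
                fibonacci(j=2)
                  fibonacci(j=1)
                  -> return 1
                  fibonacci(j=0)
                  -> return 0
                -> return 1
                fibonacci(j=1)
                -> return 1
              -> return 2
              fibonacci(j=2) -> return 1  (same call as traced above)
            -> return 3
            fibonacci(j=3) -> return 2  (same call as traced above)
          -> return 5
          fibonacci(j=4) -> return 3  (same call as traced above)
        -> return 8
        fibonacci(j=5) -> return 5  (same call as traced above)
      -> return 13
      fibonacci(j=6) -> return 8  (same call as traced above)
    -> return 21
    fibonacci(j=7) -> return 13  (same call as traced above)
  -> return 34
  fibonacci(j=8) -> return 21  (same call as traced above)
-> return 55

Final answer: 55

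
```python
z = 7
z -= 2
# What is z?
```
Trace:
  z=7
  z=5

Final answer: 5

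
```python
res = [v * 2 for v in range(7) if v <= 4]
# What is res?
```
Trace:
  v=0
  v=1
  v=2
  v=3
  v=4
  v=5
  v=6
  res=[0, 2, 4, 6, 8]

Final answer: [0, 2, 4, 6, 8]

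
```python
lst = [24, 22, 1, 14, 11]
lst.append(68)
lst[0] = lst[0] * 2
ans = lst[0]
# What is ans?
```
Trace:
  lst=[24, 22, 1, 14, 11]
  lst=[24, 22, 1, 14, 11, 68]
  lst=[48, 22, 1, 14, 11, 68]
  lst=[48, 22, 1, 14, 11, 68], ans=48

Final answer: 48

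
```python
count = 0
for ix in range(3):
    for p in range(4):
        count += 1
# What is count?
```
Trace:
  count=0
  count=1, ix=0, p=0
  count=2, ix=0, p=1
  count=3, ix=0, p=2
  count=4, ix=0, p=3
  count=5, ix=1, p=0
  count=6, ix=1, p=1
  count=7, ix=1, p=2
  count=8, ix=1, p=3
  count=9, ix=2, p=0
  count=10, ix=2, p=1
  count=11, ix=2, p=2
  count=12, ix=2, p=3

Final answer: 12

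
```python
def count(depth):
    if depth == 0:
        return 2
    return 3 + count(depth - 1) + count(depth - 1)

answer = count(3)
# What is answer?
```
Call trace (a repeated sub-call is expanded the first time; later identical calls just restate its return value):
count(depth=3)
  count(depth=2)
    count(depth=1)
      count(depth=0)
      -> return 2
      count(depth=0)
      -> return 2
    -> return 7
    count(depth=1) -> return 7  (same call as traced above)
  -> return 17
  count(depth=2) -> return 17  (same call as traced above)
-> return 37

Final answer: 37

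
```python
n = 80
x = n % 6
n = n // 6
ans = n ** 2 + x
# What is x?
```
Trace:
  n=80
  n=80, x=2
  n=13, x=2
  n=13, x=2, ans=171

Final answer: 2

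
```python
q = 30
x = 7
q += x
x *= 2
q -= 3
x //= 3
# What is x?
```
Trace:
  q=30
  q=30, x=7
  q=37, x=7
  q=37, x=14
  q=34, x=14
  q=34, x=4

Final answer: 4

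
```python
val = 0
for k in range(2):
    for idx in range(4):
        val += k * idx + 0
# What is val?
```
Trace:
  val=0
  val=0, k=0, idx=0
  val=0, k=0, idx=1
  val=0, k=0, idx=2
  val=0, k=0, idx=3
  val=0, k=1, idx=0
  val=1, k=1, idx=1
  val=3, k=1, idx=2
  val=6, k=1, idx=3

Final answer: 6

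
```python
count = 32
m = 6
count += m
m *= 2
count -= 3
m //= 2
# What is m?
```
Trace:
  count=32
  count=32, m=6
  count=38, m=6
  count=38, m=12
  count=35, m=12
  count=35, m=6

Final answer: 6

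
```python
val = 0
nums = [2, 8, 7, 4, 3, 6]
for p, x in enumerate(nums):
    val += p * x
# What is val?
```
Trace:
  val=0
  val=0, p=0, x=2
  val=8, p=1, x=8
  val=22, p=2, x=7
  val=34, p=3, x=4
  val=46, p=4, x=3
  val=76, p=5, x=6

Final answer: 76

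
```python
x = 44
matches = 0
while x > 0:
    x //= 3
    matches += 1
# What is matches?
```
Trace:
  x=44
  x=44, matches=0
  x=14, matches=1
  x=4, matches=2
  x=1, matches=3
  x=0, matches=4

Final answer: 4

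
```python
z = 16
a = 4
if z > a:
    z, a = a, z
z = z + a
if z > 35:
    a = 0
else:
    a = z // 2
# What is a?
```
Trace:
  z=16
  z=16, a=4
  z=4, a=16
  z=20, a=16
  z=20, a=10

Final answer: 10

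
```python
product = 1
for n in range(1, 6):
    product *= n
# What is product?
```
Trace:
  product=1
  product=1, n=1
  product=2, n=2
  product=6, n=3
  product=24, n=4
  product=120, n=5

Final answer: 120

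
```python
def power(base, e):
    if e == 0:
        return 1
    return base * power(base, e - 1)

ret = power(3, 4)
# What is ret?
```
Call trace:
power(base=3, e=4)
  power(base=3, e=3)
    power(base=3, e=2)
      power(base=3, e=1)
        power(base=3, e=0)
        -> return 1
      -> return 3
    -> return 9
  -> return 27
-> return 81

Final answer: 81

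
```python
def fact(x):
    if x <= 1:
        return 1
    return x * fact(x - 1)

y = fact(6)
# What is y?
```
Call trace:
fact(x=6)
  fact(x=5)
    fact(x=4)
      fact(x=3)
        fact(x=2)
          fact(x=1)
          -> return 1
        -> return 2
      -> return 6
    -> return 24
  -> return 120
-> return 720

Final answer: 720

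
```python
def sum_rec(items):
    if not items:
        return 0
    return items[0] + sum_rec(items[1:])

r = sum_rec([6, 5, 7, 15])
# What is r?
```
Call trace:
sum_rec(items=[6, 5, 7, 15])
  sum_rec(items=[5, 7, 15])
    sum_rec(items=[7, 15])
      sum_rec(items=[15])
        sum_rec(items=[])
        -> return 0
      -> return 15
    -> return 22
  -> return 27
-> return 33

Final answer: 33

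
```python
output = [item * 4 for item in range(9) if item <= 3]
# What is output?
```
Trace:
  item=0
  item=1
  item=2
  item=3
  item=4
  item=5
  item=6
  item=7
  item=8
  output=[0, 4, 8, 12]

Final answer: [0, 4, 8, 12]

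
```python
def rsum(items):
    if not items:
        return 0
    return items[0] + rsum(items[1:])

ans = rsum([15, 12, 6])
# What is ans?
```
Call trace:
rsum(items=[15, 12, 6])
  rsum(items=[12, 6])
    rsum(items=[6])
      rsum(items=[])
      -> return 0
    -> return 6
  -> return 18
-> return 33

Final answer: 33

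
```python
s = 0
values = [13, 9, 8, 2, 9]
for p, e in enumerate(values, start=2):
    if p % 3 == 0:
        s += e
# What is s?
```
Trace:
  s=0
  s=0, p=2, e=13
  s=9, p=3, e=9
  s=9, p=4, e=8
  s=9, p=5, e=2
  s=18, p=6, e=9

Final answer: 18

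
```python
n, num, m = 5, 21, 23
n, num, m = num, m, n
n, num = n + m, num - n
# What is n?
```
Trace:
  n=5, num=21, m=23
  n=21, num=23, m=5
  n=26, num=2, m=5

Final answer: 26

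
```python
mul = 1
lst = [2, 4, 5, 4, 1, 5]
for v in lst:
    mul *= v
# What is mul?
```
Trace:
  mul=1
  mul=2, v=2
  mul=8, v=4
  mul=40, v=5
  mul=160, v=4
  mul=160, v=1
  mul=800, v=5

Final answer: 800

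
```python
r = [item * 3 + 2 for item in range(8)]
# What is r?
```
Trace:
  item=0
  item=1
  item=2
  item=3
  item=4
  item=5
  item=6
  item=7
  r=[2, 5, 8, 11, 14, 17, 20, 23]

Final answer: [2, 5, 8, 11, 14, 17, 20, 23]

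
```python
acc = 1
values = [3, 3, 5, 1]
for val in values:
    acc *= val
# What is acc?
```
Trace:
  acc=1
  acc=3, val=3
  acc=9, val=3
  acc=45, val=5
  acc=45, val=1

Final answer: 45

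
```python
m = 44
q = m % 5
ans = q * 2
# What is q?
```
Trace:
  m=44
  m=44, q=4
  m=44, q=4, ans=8

Final answer: 4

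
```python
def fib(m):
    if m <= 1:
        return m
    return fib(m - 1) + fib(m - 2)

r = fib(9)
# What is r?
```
Call trace (a repeated sub-call is expanded the first time; later identical calls just restate its return value):
fib(m=9)
  fib(m=8)
    fib(m=7)
      fib(m=6)
        fib(m=5)
          fib(m=4)
            fib(m=3)
              fib(m=2)
                fib(m=1)
                -> return 1
                fib(m=0)
                -> return 0
              -> return 1
              fib(m=1)
              -> return 1
            -> return 2
            fib(m=2) -> return 1  (same call as traced above)
          -> return 3
          fib(m=3) -> return 2  (same call as traced above)
        -> return 5
        fib(m=4) -> return 3  (same call as traced above)
      -> return 8
      fib(m=5) -> return 5  (same call as traced above)
    -> return 13
    fib(m=6) -> return 8  (same call as traced above)
  -> return 21
  fib(m=7) -> return 13  (same call as traced above)
-> return 34

Final answer: 34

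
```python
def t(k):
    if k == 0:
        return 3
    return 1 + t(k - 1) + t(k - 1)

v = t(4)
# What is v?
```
Call trace (a repeated sub-call is expanded the first time; later identical calls just restate its return value):
t(k=4)
  t(k=3)
    t(k=2)
      t(k=1)
        t(k=0)
        -> return 3
        t(k=0)
        -> return 3
      -> return 7
      t(k=1) -> return 7  (same call as traced above)
    -> return 15
    t(k=2) -> return 15  (same call as traced above)
  -> return 31
  t(k=3) -> return 31  (same call as traced above)
-> return 63

Final answer: 63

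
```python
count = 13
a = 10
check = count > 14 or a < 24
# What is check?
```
Trace:
  count=13
  count=13, a=10
  count=13, a=10, check=True

Final answer: True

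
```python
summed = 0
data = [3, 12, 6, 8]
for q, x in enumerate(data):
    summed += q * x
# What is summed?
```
Trace:
  summed=0
  summed=0, q=0, x=3
  summed=12, q=1, x=12
  summed=24, q=2, x=6
  summed=48, q=3, x=8

Final answer: 48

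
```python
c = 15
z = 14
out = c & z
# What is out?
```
Trace:
  c=15
  c=15, z=14
  c=15, z=14, out=14

Final answer: 14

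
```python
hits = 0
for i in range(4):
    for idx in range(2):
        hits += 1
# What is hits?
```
Trace:
  hits=0
  hits=1, i=0, idx=0
  hits=2, i=0, idx=1
  hits=3, i=1, idx=0
  hits=4, i=1, idx=1
  hits=5, i=2, idx=0
  hits=6, i=2, idx=1
  hits=7, i=3, idx=0
  hits=8, i=3, idx=1

Final answer: 8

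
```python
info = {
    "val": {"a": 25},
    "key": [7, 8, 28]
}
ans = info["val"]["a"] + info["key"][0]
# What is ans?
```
Trace:
  info={'val': {'a': 25}, 'key': [7, 8, 28]}
  info={'val': {'a': 25}, 'key': [7, 8, 28]}, ans=32

Final answer: 32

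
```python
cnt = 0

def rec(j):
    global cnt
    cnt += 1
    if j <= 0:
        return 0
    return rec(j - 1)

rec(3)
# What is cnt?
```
Call trace:
rec(j=3)
  rec(j=2)
    rec(j=1)
      rec(j=0)
      -> return 0
    -> return 0
  -> return 0
-> return 0

cnt is incremented once per call. rec is entered once for each j = 3, 2, 1, 0 (the j <= 0 call returns without recursing), i.e. 3 + 1 calls.
cnt = 4

Final answer: 4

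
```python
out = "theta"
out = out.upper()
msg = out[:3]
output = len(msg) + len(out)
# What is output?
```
Trace:
  out='theta'
  out='THETA'
  out='THETA', msg='THE'
  out='THETA', msg='THE', output=8

Final answer: 8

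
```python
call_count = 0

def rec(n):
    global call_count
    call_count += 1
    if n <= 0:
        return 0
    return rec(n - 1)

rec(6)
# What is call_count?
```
Call trace:
rec(n=6)
  rec(n=5)
    rec(n=4)
      rec(n=3)
        rec(n=2)
          rec(n=1)
            rec(n=0)
            -> return 0
          -> return 0
        -> return 0
      -> return 0
    -> return 0
  -> return 0
-> return 0

call_count is incremented once per call. rec is entered once for each n = 6, 5, 4, 3, 2, 1, 0 (the n <= 0 call returns without recursing), i.e. 6 + 1 calls.
call_count = 7

Final answer: 7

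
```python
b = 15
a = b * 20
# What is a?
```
Trace:
  b=15
  b=15, a=300

Final answer: 300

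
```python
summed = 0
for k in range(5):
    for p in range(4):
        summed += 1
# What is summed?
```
Trace:
  summed=0
  summed=1, k=0, p=0
  summed=2, k=0, p=1
  summed=3, k=0, p=2
  summed=4, k=0, p=3
  summed=5, k=1, p=0
  summed=6, k=1, p=1
  summed=7, k=1, p=2
  summed=8, k=1, p=3
  summed=9, k=2, p=0
  summed=10, k=2, p=1
  summed=11, k=2, p=2
  summed=12, k=2, p=3
  summed=13, k=3, p=0
  summed=14, k=3, p=1
  summed=15, k=3, p=2
  summed=16, k=3, p=3
  summed=17, k=4, p=0
  summed=18, k=4, p=1
  summed=19, k=4, p=2
  summed=20, k=4, p=3

Final answer: 20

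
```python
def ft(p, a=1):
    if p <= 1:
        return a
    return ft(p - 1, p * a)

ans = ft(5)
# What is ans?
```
Call trace:
ft(p=5, a=1)
  ft(p=4, a=5)
    ft(p=3, a=20)
      ft(p=2, a=60)
        ft(p=1, a=120)
        -> return 120
      -> return 120
    -> return 120
  -> return 120
-> return 120

Final answer: 120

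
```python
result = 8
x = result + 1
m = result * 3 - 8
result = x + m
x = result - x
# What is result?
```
Trace:
  result=8
  result=8, x=9
  result=8, x=9, m=16
  result=25, x=9, m=16
  result=25, x=16, m=16

Final answer: 25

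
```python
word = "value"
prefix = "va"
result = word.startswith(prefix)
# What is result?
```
Trace:
  word='value'
  word='value', prefix='va'
  word='value', prefix='va', result=True

Final answer: True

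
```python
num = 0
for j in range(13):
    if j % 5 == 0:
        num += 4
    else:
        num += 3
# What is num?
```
Trace:
  num=0
  num=4, j=0
  num=7, j=1
  num=10, j=2
  num=13, j=3
  num=16, j=4
  num=20, j=5
  num=23, j=6
  num=26, j=7
  num=29, j=8
  num=32, j=9
  num=36, j=10
  num=39, j=11
  num=42, j=12

Final answer: 42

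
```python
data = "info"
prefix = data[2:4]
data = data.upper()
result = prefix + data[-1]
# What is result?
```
Trace:
  data='info'
  data='info', prefix='fo'
  data='INFO', prefix='fo'
  data='INFO', prefix='fo', result='foO'

Final answer: 'foO'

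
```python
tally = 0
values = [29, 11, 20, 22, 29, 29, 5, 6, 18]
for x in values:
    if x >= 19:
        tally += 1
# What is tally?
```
Trace:
  tally=0
  tally=1, x=29
  tally=1, x=11
  tally=2, x=20
  tally=3, x=22
  tally=4, x=29
  tally=5, x=29
  tally=5, x=5
  tally=5, x=6
  tally=5, x=18

Final answer: 5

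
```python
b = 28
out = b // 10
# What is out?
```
Trace:
  b=28
  b=28, out=2

Final answer: 2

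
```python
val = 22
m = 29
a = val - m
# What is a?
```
Trace:
  val=22
  val=22, m=29
  val=22, m=29, a=-7

Final answer: -7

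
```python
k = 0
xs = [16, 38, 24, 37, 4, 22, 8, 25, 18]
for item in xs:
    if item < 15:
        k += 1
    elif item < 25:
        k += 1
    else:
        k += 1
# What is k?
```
Trace:
  k=0
  k=1, item=16
  k=2, item=38
  k=3, item=24
  k=4, item=37
  k=5, item=4
  k=6, item=22
  k=7, item=8
  k=8, item=25
  k=9, item=18

Final answer: 9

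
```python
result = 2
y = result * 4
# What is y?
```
Trace:
  result=2
  result=2, y=8

Final answer: 8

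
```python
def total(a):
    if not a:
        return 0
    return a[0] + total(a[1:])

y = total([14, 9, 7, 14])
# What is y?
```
Call trace:
total(a=[14, 9, 7, 14])
  total(a=[9, 7, 14])
    total(a=[7, 14])
      total(a=[14])
        total(a=[])
        -> return 0
      -> return 14
    -> return 21
  -> return 30
-> return 44

Final answer: 44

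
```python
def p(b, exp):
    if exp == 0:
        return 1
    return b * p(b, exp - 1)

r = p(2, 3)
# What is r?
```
Call trace:
p(b=2, exp=3)
  p(b=2, exp=2)
    p(b=2, exp=1)
      p(b=2, exp=0)
      -> return 1
    -> return 2
  -> return 4
-> return 8

Final answer: 8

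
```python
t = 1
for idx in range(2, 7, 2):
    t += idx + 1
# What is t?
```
Trace:
  t=1
  t=4, idx=2
  t=9, idx=4
  t=16, idx=6

Final answer: 16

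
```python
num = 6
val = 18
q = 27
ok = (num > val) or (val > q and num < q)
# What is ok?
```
Trace:
  num=6
  num=6, val=18
  num=6, val=18, q=27
  num=6, val=18, q=27, ok=False

Final answer: False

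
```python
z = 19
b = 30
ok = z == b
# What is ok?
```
Trace:
  z=19
  z=19, b=30
  z=19, b=30, ok=False

Final answer: False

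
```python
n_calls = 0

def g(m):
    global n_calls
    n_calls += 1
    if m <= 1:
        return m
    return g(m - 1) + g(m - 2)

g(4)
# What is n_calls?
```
Call trace (a repeated sub-call is expanded the first time; later identical calls just restate its return value):
g(m=4)
  g(m=3)
    g(m=2)
      g(m=1)
      -> return 1
      g(m=0)
      -> return 0
    -> return 1
    g(m=1)
    -> return 1
  -> return 2
  g(m=2) -> return 1  (same call as traced above)
-> return 3

n_calls is incremented once per call, so count the calls in each subtree. Let C(m) = number of calls made by g(m).
C(0) = C(1) = 1 (base case, no recursion); C(m) = 1 + C(m - 1) + C(m - 2) otherwise.
C(2) = 1 + C(1) + C(0) = 1 + 1 + 1 = 3
C(3) = 1 + C(2) + C(1) = 1 + 3 + 1 = 5
C(4) = 1 + C(3) + C(2) = 1 + 5 + 3 = 9
n_calls = C(4) = 9

Final answer: 9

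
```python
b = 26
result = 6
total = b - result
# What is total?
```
Trace:
  b=26
  b=26, result=6
  b=26, result=6, total=20

Final answer: 20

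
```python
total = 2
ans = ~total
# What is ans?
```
Trace:
  total=2
  total=2, ans=-3

Final answer: -3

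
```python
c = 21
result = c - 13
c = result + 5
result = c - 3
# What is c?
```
Trace:
  c=21
  c=21, result=8
  c=13, result=8
  c=13, result=10

Final answer: 13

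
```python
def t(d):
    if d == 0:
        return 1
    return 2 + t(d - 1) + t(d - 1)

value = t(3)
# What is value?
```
Call trace (a repeated sub-call is expanded the first time; later identical calls just restate its return value):
t(d=3)
  t(d=2)
    t(d=1)
      t(d=0)
      -> return 1
      t(d=0)
      -> return 1
    -> return 4
    t(d=1) -> return 4  (same call as traced above)
  -> return 10
  t(d=2) -> return 10  (same call as traced above)
-> return 22

Final answer: 22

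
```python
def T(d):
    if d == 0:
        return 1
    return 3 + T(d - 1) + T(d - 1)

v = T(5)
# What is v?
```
Call trace (a repeated sub-call is expanded the first time; later identical calls just restate its return value):
T(d=5)
  T(d=4)
    T(d=3)
      T(d=2)
        T(d=1)
          T(d=0)
          -> return 1
          T(d=0)
          -> return 1
        -> return 5
        T(d=1) -> return 5  (same call as traced above)
      -> return 13
      T(d=2) -> return 13  (same call as traced above)
    -> return 29
    T(d=3) -> return 29  (same call as traced above)
  -> return 61
  T(d=4) -> return 61  (same call as traced above)
-> return 125

Final answer: 125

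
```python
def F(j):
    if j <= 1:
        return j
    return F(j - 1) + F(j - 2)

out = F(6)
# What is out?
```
Call trace (a repeated sub-call is expanded the first time; later identical calls just restate its return value):
F(j=6)
  F(j=5)
    F(j=4)
      F(j=3)
        F(j=2)
          F(j=1)
          -> return 1
          F(j=0)
          -> return 0
        -> return 1
        F(j=1)
        -> return 1
      -> return 2
      F(j=2) -> return 1  (same call as traced above)
    -> return 3
    F(j=3) -> return 2  (same call as traced above)
  -> return 5
  F(j=4) -> return 3  (same call as traced above)
-> return 8

Final answer: 8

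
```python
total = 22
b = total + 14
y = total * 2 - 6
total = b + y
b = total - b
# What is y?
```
Trace:
  total=22
  total=22, b=36
  total=22, b=36, y=38
  total=74, b=36, y=38
  total=74, b=38, y=38

Final answer: 38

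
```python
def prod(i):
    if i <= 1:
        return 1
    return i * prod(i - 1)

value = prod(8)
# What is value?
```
Call trace:
prod(i=8)
  prod(i=7)
    prod(i=6)
      prod(i=5)
        prod(i=4)
          prod(i=3)
            prod(i=2)
              prod(i=1)
              -> return 1
            -> return 2
          -> return 6
        -> return 24
      -> return 120
    -> return 720
  -> return 5040
-> return 40320

Final answer: 40320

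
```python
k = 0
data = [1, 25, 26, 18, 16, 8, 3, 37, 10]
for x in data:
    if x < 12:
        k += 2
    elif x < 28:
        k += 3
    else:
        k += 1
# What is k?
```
Trace:
  k=0
  k=2, x=1
  k=5, x=25
  k=8, x=26
  k=11, x=18
  k=14, x=16
  k=16, x=8
  k=18, x=3
  k=19, x=37
  k=21, x=10

Final answer: 21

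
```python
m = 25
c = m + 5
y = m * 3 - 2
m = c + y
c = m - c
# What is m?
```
Trace:
  m=25
  m=25, c=30
  m=25, c=30, y=73
  m=103, c=30, y=73
  m=103, c=73, y=73

Final answer: 103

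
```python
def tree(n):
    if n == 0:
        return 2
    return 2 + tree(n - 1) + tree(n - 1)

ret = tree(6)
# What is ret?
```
Call trace (a repeated sub-call is expanded the first time; later identical calls just restate its return value):
tree(n=6)
  tree(n=5)
    tree(n=4)
      tree(n=3)
        tree(n=2)
          tree(n=1)
            tree(n=0)
            -> return 2
            tree(n=0)
            -> return 2
          -> return 6
          tree(n=1) -> return 6  (same call as traced above)
        -> return 14
        tree(n=2) -> return 14  (same call as traced above)
      -> return 30
      tree(n=3) -> return 30  (same call as traced above)
    -> return 62
    tree(n=4) -> return 62  (same call as traced above)
  -> return 126
  tree(n=5) -> return 126  (same call as traced above)
-> return 254

Final answer: 254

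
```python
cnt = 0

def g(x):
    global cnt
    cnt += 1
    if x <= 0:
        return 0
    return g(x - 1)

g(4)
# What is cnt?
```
Call trace:
g(x=4)
  g(x=3)
    g(x=2)
      g(x=1)
        g(x=0)
        -> return 0
      -> return 0
    -> return 0
  -> return 0
-> return 0

cnt is incremented once per call. g is entered once for each x = 4, 3, 2, 1, 0 (the x <= 0 call returns without recursing), i.e. 4 + 1 calls.
cnt = 5

Final answer: 5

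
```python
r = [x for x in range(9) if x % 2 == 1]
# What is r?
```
Trace:
  x=0
  x=1
  x=2
  x=3
  x=4
  x=5
  x=6
  x=7
  x=8
  r=[1, 3, 5, 7]

Final answer: [1, 3, 5, 7]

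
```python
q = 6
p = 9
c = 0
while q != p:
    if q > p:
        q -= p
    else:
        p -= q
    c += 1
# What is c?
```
Trace:
  q=6
  q=6, p=9
  q=6, p=9, c=0
  q=6, p=3, c=1
  q=3, p=3, c=2

Final answer: 2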